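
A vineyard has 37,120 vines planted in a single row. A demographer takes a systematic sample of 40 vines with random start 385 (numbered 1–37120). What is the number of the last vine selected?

36577

k = 37120/40 = 928
40th selection = r + (40−1)·k = 385 + 39×928 = 385 + 36192 = 36577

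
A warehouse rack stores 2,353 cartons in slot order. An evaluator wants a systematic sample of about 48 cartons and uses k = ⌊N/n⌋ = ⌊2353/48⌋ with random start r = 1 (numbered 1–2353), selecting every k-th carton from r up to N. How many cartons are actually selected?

k = ⌊2353/48⌋ = 49
Achieved size = ⌊(2353 − 1)/49⌋ + 1 = ⌊2352/49⌋ + 1 = 48 + 1 = 49
(last selection: 1 + 48×49 = 2353 ≤ 2353; next would be 2402 > 2353)

49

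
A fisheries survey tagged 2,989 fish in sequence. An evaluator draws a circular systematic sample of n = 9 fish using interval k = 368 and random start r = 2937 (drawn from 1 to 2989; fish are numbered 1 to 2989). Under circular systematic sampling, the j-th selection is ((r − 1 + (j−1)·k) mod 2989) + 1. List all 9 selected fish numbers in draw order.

Selection 1: 2937
Selection 2: 2937 + 368 = 3305 → 3305 − 2989 = 316
Selection 3: 316 + 368 = 684
Selection 4: 684 + 368 = 1052
Selection 5: 1052 + 368 = 1420
Selection 6: 1420 + 368 = 1788
Selection 7: 1788 + 368 = 2156
Selection 8: 2156 + 368 = 2524
Selection 9: 2524 + 368 = 2892

2937, 316, 684, 1052, 1420, 1788, 2156, 2524, 2892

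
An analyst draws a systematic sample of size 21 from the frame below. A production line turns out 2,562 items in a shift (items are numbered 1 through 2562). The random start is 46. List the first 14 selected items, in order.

46, 168, 290, 412, 534, 656, 778, 900, 1022, 1144, 1266, 1388, 1510, 1632

k = N/n = 2562/21 = 122
item 1: 46
item 2: 46 + 122 = 168
item 3: 168 + 122 = 290
item 4: 290 + 122 = 412
item 5: 412 + 122 = 534
item 6: 534 + 122 = 656
item 7: 656 + 122 = 778
item 8: 778 + 122 = 900
item 9: 900 + 122 = 1022
item 10: 1022 + 122 = 1144
item 11: 1144 + 122 = 1266
item 12: 1266 + 122 = 1388
item 13: 1388 + 122 = 1510
item 14: 1510 + 122 = 1632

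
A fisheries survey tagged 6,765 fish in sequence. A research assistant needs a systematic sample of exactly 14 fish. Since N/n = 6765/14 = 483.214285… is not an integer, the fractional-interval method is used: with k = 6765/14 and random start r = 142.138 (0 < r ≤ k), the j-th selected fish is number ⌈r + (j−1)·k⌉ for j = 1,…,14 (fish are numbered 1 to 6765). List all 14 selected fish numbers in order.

143, 626, 1109, 1592, 2075, 2559, 3042, 3525, 4008, 4492, 4975, 5458, 5941, 6424

j=1: r + 0k = 142.138 → ⌈·⌉ = 143
j=2: r + 1k = 625.352285… → ⌈·⌉ = 626
j=3: r + 2k = 1108.566571… → ⌈·⌉ = 1109
j=4: r + 3k = 1591.780857… → ⌈·⌉ = 1592
j=5: r + 4k = 2074.995142… → ⌈·⌉ = 2075
j=6: r + 5k = 2558.209428… → ⌈·⌉ = 2559
j=7: r + 6k = 3041.423714… → ⌈·⌉ = 3042
j=8: r + 7k = 3524.638 → ⌈·⌉ = 3525
j=9: r + 8k = 4007.852285… → ⌈·⌉ = 4008
j=10: r + 9k = 4491.066571… → ⌈·⌉ = 4492
j=11: r + 10k = 4974.280857… → ⌈·⌉ = 4975
j=12: r + 11k = 5457.495142… → ⌈·⌉ = 5458
j=13: r + 12k = 5940.709428… → ⌈·⌉ = 5941
j=14: r + 13k = 6423.923714… → ⌈·⌉ = 6424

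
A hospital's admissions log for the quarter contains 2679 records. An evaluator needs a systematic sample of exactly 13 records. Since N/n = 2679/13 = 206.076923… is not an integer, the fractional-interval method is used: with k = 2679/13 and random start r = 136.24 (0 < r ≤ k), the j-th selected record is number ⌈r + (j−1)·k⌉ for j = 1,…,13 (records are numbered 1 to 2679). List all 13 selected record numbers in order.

137, 343, 549, 755, 961, 1167, 1373, 1579, 1785, 1991, 2198, 2404, 2610

j=1: r + 0k = 136.24 → ⌈·⌉ = 137
j=2: r + 1k = 342.316923… → ⌈·⌉ = 343
j=3: r + 2k = 548.393846… → ⌈·⌉ = 549
j=4: r + 3k = 754.470769… → ⌈·⌉ = 755
j=5: r + 4k = 960.547692… → ⌈·⌉ = 961
j=6: r + 5k = 1166.624615… → ⌈·⌉ = 1167
j=7: r + 6k = 1372.701538… → ⌈·⌉ = 1373
j=8: r + 7k = 1578.778461… → ⌈·⌉ = 1579
j=9: r + 8k = 1784.855384… → ⌈·⌉ = 1785
j=10: r + 9k = 1990.932307… → ⌈·⌉ = 1991
j=11: r + 10k = 2197.009230… → ⌈·⌉ = 2198
j=12: r + 11k = 2403.086153… → ⌈·⌉ = 2404
j=13: r + 12k = 2609.163076… → ⌈·⌉ = 2610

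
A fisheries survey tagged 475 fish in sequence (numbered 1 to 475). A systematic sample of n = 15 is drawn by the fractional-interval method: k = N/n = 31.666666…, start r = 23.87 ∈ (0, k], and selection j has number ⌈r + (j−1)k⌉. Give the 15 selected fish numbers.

j=1: r + 0k = 23.87 → ⌈·⌉ = 24
j=2: r + 1k = 55.536666… → ⌈·⌉ = 56
j=3: r + 2k = 87.203333… → ⌈·⌉ = 88
j=4: r + 3k = 118.87 → ⌈·⌉ = 119
j=5: r + 4k = 150.536666… → ⌈·⌉ = 151
j=6: r + 5k = 182.203333… → ⌈·⌉ = 183
j=7: r + 6k = 213.87 → ⌈·⌉ = 214
j=8: r + 7k = 245.536666… → ⌈·⌉ = 246
j=9: r + 8k = 277.203333… → ⌈·⌉ = 278
j=10: r + 9k = 308.87 → ⌈·⌉ = 309
j=11: r + 10k = 340.536666… → ⌈·⌉ = 341
j=12: r + 11k = 372.203333… → ⌈·⌉ = 373
j=13: r + 12k = 403.87 → ⌈·⌉ = 404
j=14: r + 13k = 435.536666… → ⌈·⌉ = 436
j=15: r + 14k = 467.203333… → ⌈·⌉ = 468

24, 56, 88, 119, 151, 183, 214, 246, 278, 309, 341, 373, 404, 436, 468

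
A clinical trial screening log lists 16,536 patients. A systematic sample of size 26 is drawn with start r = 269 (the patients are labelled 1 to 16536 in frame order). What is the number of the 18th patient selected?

11081

k = 16536/26 = 636
18th selection = r + (18−1)·k = 269 + 17×636 = 269 + 10812 = 11081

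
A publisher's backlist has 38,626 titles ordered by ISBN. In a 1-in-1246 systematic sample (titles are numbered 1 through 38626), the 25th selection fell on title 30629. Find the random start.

725

k = 1246
r = 30629 − (25−1)×1246 = 30629 − 29904 = 725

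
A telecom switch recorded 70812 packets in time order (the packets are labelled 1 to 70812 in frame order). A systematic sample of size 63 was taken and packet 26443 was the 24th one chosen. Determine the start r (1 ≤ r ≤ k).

591

k = 70812/63 = 1124
r = 26443 − (24−1)×1124 = 26443 − 25852 = 591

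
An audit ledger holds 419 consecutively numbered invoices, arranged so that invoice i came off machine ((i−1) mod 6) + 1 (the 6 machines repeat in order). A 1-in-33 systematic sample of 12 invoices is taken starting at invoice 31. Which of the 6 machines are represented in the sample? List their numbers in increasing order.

1, 4

Consecutive selections differ by k = 33, so their machine numbers differ by 33 mod 6 = 3.
gcd(33, 6) = 3, so the sample visits 6/3 = 2 distinct residues mod 6.
Start 31 is machine 1; the machines hit are 1, 4.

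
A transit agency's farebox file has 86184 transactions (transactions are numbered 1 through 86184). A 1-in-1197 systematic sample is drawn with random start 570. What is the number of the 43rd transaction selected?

50844

k = 1197
43rd selection = r + (43−1)·k = 570 + 42×1197 = 570 + 50274 = 50844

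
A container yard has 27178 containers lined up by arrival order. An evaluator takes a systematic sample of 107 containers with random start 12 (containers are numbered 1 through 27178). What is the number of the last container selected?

k = 27178/107 = 254
107th selection = r + (107−1)·k = 12 + 106×254 = 12 + 26924 = 26936

26936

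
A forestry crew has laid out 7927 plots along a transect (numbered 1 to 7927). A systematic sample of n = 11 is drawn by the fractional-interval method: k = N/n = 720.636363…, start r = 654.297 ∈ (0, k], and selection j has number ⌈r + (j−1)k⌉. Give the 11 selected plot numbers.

655, 1375, 2096, 2817, 3537, 4258, 4979, 5699, 6420, 7141, 7861

j=1: r + 0k = 654.297 → ⌈·⌉ = 655
j=2: r + 1k = 1374.933363… → ⌈·⌉ = 1375
j=3: r + 2k = 2095.569727… → ⌈·⌉ = 2096
j=4: r + 3k = 2816.206090… → ⌈·⌉ = 2817
j=5: r + 4k = 3536.842454… → ⌈·⌉ = 3537
j=6: r + 5k = 4257.478818… → ⌈·⌉ = 4258
j=7: r + 6k = 4978.115181… → ⌈·⌉ = 4979
j=8: r + 7k = 5698.751545… → ⌈·⌉ = 5699
j=9: r + 8k = 6419.387909… → ⌈·⌉ = 6420
j=10: r + 9k = 7140.024272… → ⌈·⌉ = 7141
j=11: r + 10k = 7860.660636… → ⌈·⌉ = 7861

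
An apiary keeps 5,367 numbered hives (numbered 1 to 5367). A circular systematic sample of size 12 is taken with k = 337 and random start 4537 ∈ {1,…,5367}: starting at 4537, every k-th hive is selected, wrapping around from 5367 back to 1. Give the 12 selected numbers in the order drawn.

Selection 1: 4537
Selection 2: 4537 + 337 = 4874
Selection 3: 4874 + 337 = 5211
Selection 4: 5211 + 337 = 5548 → 5548 − 5367 = 181
Selection 5: 181 + 337 = 518
Selection 6: 518 + 337 = 855
Selection 7: 855 + 337 = 1192
Selection 8: 1192 + 337 = 1529
Selection 9: 1529 + 337 = 1866
Selection 10: 1866 + 337 = 2203
Selection 11: 2203 + 337 = 2540
Selection 12: 2540 + 337 = 2877

4537, 4874, 5211, 181, 518, 855, 1192, 1529, 1866, 2203, 2540, 2877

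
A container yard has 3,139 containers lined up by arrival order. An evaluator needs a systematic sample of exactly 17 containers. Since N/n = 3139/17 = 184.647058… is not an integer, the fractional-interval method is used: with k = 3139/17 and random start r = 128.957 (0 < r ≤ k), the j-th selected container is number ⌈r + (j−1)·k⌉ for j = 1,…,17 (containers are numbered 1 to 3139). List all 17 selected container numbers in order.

j=1: r + 0k = 128.957 → ⌈·⌉ = 129
j=2: r + 1k = 313.604058… → ⌈·⌉ = 314
j=3: r + 2k = 498.251117… → ⌈·⌉ = 499
j=4: r + 3k = 682.898176… → ⌈·⌉ = 683
j=5: r + 4k = 867.545235… → ⌈·⌉ = 868
j=6: r + 5k = 1052.192294… → ⌈·⌉ = 1053
j=7: r + 6k = 1236.839352… → ⌈·⌉ = 1237
j=8: r + 7k = 1421.486411… → ⌈·⌉ = 1422
j=9: r + 8k = 1606.133470… → ⌈·⌉ = 1607
j=10: r + 9k = 1790.780529… → ⌈·⌉ = 1791
j=11: r + 10k = 1975.427588… → ⌈·⌉ = 1976
j=12: r + 11k = 2160.074647… → ⌈·⌉ = 2161
j=13: r + 12k = 2344.721705… → ⌈·⌉ = 2345
j=14: r + 13k = 2529.368764… → ⌈·⌉ = 2530
j=15: r + 14k = 2714.015823… → ⌈·⌉ = 2715
j=16: r + 15k = 2898.662882… → ⌈·⌉ = 2899
j=17: r + 16k = 3083.309941… → ⌈·⌉ = 3084

129, 314, 499, 683, 868, 1053, 1237, 1422, 1607, 1791, 1976, 2161, 2345, 2530, 2715, 2899, 3084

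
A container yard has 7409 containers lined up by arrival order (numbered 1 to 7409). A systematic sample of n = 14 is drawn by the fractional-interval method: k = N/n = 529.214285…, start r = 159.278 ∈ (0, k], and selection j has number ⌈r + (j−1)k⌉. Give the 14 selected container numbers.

j=1: r + 0k = 159.278 → ⌈·⌉ = 160
j=2: r + 1k = 688.492285… → ⌈·⌉ = 689
j=3: r + 2k = 1217.706571… → ⌈·⌉ = 1218
j=4: r + 3k = 1746.920857… → ⌈·⌉ = 1747
j=5: r + 4k = 2276.135142… → ⌈·⌉ = 2277
j=6: r + 5k = 2805.349428… → ⌈·⌉ = 2806
j=7: r + 6k = 3334.563714… → ⌈·⌉ = 3335
j=8: r + 7k = 3863.778 → ⌈·⌉ = 3864
j=9: r + 8k = 4392.992285… → ⌈·⌉ = 4393
j=10: r + 9k = 4922.206571… → ⌈·⌉ = 4923
j=11: r + 10k = 5451.420857… → ⌈·⌉ = 5452
j=12: r + 11k = 5980.635142… → ⌈·⌉ = 5981
j=13: r + 12k = 6509.849428… → ⌈·⌉ = 6510
j=14: r + 13k = 7039.063714… → ⌈·⌉ = 7040

160, 689, 1218, 1747, 2277, 2806, 3335, 3864, 4393, 4923, 5452, 5981, 6510, 7040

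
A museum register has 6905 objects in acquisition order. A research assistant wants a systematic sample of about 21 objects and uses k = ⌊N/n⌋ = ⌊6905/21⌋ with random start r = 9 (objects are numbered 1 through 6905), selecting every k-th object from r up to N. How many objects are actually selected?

k = ⌊6905/21⌋ = 328
Achieved size = ⌊(6905 − 9)/328⌋ + 1 = ⌊6896/328⌋ + 1 = 21 + 1 = 22
(last selection: 9 + 21×328 = 6897 ≤ 6905; next would be 7225 > 6905)

22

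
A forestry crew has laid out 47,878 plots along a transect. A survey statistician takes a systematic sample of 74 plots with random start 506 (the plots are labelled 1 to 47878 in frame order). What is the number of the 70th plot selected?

45149

k = 47878/74 = 647
70th selection = r + (70−1)·k = 506 + 69×647 = 506 + 44643 = 45149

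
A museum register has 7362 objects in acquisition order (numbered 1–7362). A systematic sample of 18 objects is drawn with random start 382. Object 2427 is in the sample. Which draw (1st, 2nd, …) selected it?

6

k = 7362/18 = 409
position = (2427 − 382)/409 + 1 = 2045/409 + 1 = 5 + 1 = 6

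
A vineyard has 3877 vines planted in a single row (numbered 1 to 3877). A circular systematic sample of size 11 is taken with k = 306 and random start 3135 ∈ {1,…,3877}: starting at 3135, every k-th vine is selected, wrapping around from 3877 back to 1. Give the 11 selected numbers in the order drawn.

Selection 1: 3135
Selection 2: 3135 + 306 = 3441
Selection 3: 3441 + 306 = 3747
Selection 4: 3747 + 306 = 4053 → 4053 − 3877 = 176
Selection 5: 176 + 306 = 482
Selection 6: 482 + 306 = 788
Selection 7: 788 + 306 = 1094
Selection 8: 1094 + 306 = 1400
Selection 9: 1400 + 306 = 1706
Selection 10: 1706 + 306 = 2012
Selection 11: 2012 + 306 = 2318

3135, 3441, 3747, 176, 482, 788, 1094, 1400, 1706, 2012, 2318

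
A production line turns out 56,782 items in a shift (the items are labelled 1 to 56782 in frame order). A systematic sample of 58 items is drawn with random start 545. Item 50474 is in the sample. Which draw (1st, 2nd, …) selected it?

k = 56782/58 = 979
position = (50474 − 545)/979 + 1 = 49929/979 + 1 = 51 + 1 = 52

52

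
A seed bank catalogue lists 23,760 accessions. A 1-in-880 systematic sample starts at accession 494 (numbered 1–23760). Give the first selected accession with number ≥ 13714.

14574

k = 880
Steps past start: ⌈(13714 − 494)/880⌉ = ⌈13220/880⌉ = 16
Selected accession: 494 + 16×880 = 14574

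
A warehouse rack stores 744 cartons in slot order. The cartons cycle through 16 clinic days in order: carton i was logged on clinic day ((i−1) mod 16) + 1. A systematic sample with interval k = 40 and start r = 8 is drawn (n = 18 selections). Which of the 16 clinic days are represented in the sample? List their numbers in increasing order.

Consecutive selections differ by k = 40, so their clinic day numbers differ by 40 mod 16 = 8.
gcd(40, 16) = 8, so the sample visits 16/8 = 2 distinct residues mod 16.
Start 8 is clinic day 8; the clinic days hit are 8, 16.

8, 16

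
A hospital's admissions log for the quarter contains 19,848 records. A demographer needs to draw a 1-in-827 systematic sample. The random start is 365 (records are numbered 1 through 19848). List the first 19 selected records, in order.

record 1: 365
record 2: 365 + 827 = 1192
record 3: 1192 + 827 = 2019
record 4: 2019 + 827 = 2846
record 5: 2846 + 827 = 3673
record 6: 3673 + 827 = 4500
record 7: 4500 + 827 = 5327
record 8: 5327 + 827 = 6154
record 9: 6154 + 827 = 6981
record 10: 6981 + 827 = 7808
record 11: 7808 + 827 = 8635
record 12: 8635 + 827 = 9462
record 13: 9462 + 827 = 10289
record 14: 10289 + 827 = 11116
record 15: 11116 + 827 = 11943
record 16: 11943 + 827 = 12770
record 17: 12770 + 827 = 13597
record 18: 13597 + 827 = 14424
record 19: 14424 + 827 = 15251

365, 1192, 2019, 2846, 3673, 4500, 5327, 6154, 6981, 7808, 8635, 9462, 10289, 11116, 11943, 12770, 13597, 14424, 15251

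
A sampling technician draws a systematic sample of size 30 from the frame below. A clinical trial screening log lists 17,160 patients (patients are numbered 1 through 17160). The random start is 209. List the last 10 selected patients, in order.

11649, 12221, 12793, 13365, 13937, 14509, 15081, 15653, 16225, 16797

k = N/n = 17160/30 = 572
21st selection = 209 + 20×572 = 11649
22nd: 11649 + 572 = 12221
23rd: 12221 + 572 = 12793
24th: 12793 + 572 = 13365
25th: 13365 + 572 = 13937
26th: 13937 + 572 = 14509
27th: 14509 + 572 = 15081
28th: 15081 + 572 = 15653
29th: 15653 + 572 = 16225
30th: 16225 + 572 = 16797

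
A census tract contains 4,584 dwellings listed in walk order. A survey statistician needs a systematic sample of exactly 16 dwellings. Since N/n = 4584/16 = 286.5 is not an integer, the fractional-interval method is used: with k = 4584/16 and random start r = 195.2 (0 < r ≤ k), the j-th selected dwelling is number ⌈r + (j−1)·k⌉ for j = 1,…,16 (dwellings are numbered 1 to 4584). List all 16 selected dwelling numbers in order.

196, 482, 769, 1055, 1342, 1628, 1915, 2201, 2488, 2774, 3061, 3347, 3634, 3920, 4207, 4493

j=1: r + 0k = 195.2 → ⌈·⌉ = 196
j=2: r + 1k = 481.7 → ⌈·⌉ = 482
j=3: r + 2k = 768.2 → ⌈·⌉ = 769
j=4: r + 3k = 1054.7 → ⌈·⌉ = 1055
j=5: r + 4k = 1341.2 → ⌈·⌉ = 1342
j=6: r + 5k = 1627.7 → ⌈·⌉ = 1628
j=7: r + 6k = 1914.2 → ⌈·⌉ = 1915
j=8: r + 7k = 2200.7 → ⌈·⌉ = 2201
j=9: r + 8k = 2487.2 → ⌈·⌉ = 2488
j=10: r + 9k = 2773.7 → ⌈·⌉ = 2774
j=11: r + 10k = 3060.2 → ⌈·⌉ = 3061
j=12: r + 11k = 3346.7 → ⌈·⌉ = 3347
j=13: r + 12k = 3633.2 → ⌈·⌉ = 3634
j=14: r + 13k = 3919.7 → ⌈·⌉ = 3920
j=15: r + 14k = 4206.2 → ⌈·⌉ = 4207
j=16: r + 15k = 4492.7 → ⌈·⌉ = 4493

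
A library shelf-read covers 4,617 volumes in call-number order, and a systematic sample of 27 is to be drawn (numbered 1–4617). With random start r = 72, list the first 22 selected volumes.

72, 243, 414, 585, 756, 927, 1098, 1269, 1440, 1611, 1782, 1953, 2124, 2295, 2466, 2637, 2808, 2979, 3150, 3321, 3492, 3663

k = N/n = 4617/27 = 171
volume 1: 72
volume 2: 72 + 171 = 243
volume 3: 243 + 171 = 414
volume 4: 414 + 171 = 585
volume 5: 585 + 171 = 756
volume 6: 756 + 171 = 927
volume 7: 927 + 171 = 1098
volume 8: 1098 + 171 = 1269
volume 9: 1269 + 171 = 1440
volume 10: 1440 + 171 = 1611
volume 11: 1611 + 171 = 1782
volume 12: 1782 + 171 = 1953
volume 13: 1953 + 171 = 2124
volume 14: 2124 + 171 = 2295
volume 15: 2295 + 171 = 2466
volume 16: 2466 + 171 = 2637
volume 17: 2637 + 171 = 2808
volume 18: 2808 + 171 = 2979
volume 19: 2979 + 171 = 3150
volume 20: 3150 + 171 = 3321
volume 21: 3321 + 171 = 3492
volume 22: 3492 + 171 = 3663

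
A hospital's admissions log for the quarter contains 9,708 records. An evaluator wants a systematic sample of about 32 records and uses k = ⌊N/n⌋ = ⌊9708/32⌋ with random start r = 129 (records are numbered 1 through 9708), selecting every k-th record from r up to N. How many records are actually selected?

32

k = ⌊9708/32⌋ = 303
Achieved size = ⌊(9708 − 129)/303⌋ + 1 = ⌊9579/303⌋ + 1 = 31 + 1 = 32
(last selection: 129 + 31×303 = 9522 ≤ 9708; next would be 9825 > 9708)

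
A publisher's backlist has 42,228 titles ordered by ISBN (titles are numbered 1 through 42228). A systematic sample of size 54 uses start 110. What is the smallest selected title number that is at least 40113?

40774

k = 42228/54 = 782
Steps past start: ⌈(40113 − 110)/782⌉ = ⌈40003/782⌉ = 52
Selected title: 110 + 52×782 = 40774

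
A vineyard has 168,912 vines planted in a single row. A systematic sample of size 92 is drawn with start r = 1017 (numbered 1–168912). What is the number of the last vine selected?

k = 168912/92 = 1836
92nd selection = r + (92−1)·k = 1017 + 91×1836 = 1017 + 167076 = 168093

168093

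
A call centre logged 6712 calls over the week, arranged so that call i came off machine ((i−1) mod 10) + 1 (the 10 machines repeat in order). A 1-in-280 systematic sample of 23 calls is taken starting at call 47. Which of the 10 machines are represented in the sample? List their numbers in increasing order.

Consecutive selections differ by k = 280, so their machine numbers differ by 280 mod 10 = 0.
gcd(280, 10) = 10, so the sample visits 10/10 = 1 distinct residues mod 10.
Start 47 is machine 7; the machines hit are 7.

7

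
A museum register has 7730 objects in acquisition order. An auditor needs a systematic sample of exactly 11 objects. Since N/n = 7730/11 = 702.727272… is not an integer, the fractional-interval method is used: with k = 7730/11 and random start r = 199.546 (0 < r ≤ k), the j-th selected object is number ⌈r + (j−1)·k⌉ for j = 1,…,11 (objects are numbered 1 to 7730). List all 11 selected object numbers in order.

j=1: r + 0k = 199.546 → ⌈·⌉ = 200
j=2: r + 1k = 902.273272… → ⌈·⌉ = 903
j=3: r + 2k = 1605.000545… → ⌈·⌉ = 1606
j=4: r + 3k = 2307.727818… → ⌈·⌉ = 2308
j=5: r + 4k = 3010.455090… → ⌈·⌉ = 3011
j=6: r + 5k = 3713.182363… → ⌈·⌉ = 3714
j=7: r + 6k = 4415.909636… → ⌈·⌉ = 4416
j=8: r + 7k = 5118.636909… → ⌈·⌉ = 5119
j=9: r + 8k = 5821.364181… → ⌈·⌉ = 5822
j=10: r + 9k = 6524.091454… → ⌈·⌉ = 6525
j=11: r + 10k = 7226.818727… → ⌈·⌉ = 7227

200, 903, 1606, 2308, 3011, 3714, 4416, 5119, 5822, 6525, 7227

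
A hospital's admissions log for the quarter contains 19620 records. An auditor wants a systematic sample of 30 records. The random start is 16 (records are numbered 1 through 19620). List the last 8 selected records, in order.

k = N/n = 19620/30 = 654
23rd selection = 16 + 22×654 = 14404
24th: 14404 + 654 = 15058
25th: 15058 + 654 = 15712
26th: 15712 + 654 = 16366
27th: 16366 + 654 = 17020
28th: 17020 + 654 = 17674
29th: 17674 + 654 = 18328
30th: 18328 + 654 = 18982

14404, 15058, 15712, 16366, 17020, 17674, 18328, 18982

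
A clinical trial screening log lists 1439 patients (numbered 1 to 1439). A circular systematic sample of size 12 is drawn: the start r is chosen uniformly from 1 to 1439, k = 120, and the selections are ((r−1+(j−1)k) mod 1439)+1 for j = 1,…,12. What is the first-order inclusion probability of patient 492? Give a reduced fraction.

For each position j, as r ranges over 1…1439 the j-th selection hits every patient exactly once, so patient 492 is selected for exactly 12 of the 1439 starts.
Inclusion probability = 12/1439.

12/1439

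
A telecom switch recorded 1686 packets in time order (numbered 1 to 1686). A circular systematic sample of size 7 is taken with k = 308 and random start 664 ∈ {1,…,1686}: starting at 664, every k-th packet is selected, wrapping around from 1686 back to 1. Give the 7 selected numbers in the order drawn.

664, 972, 1280, 1588, 210, 518, 826

Selection 1: 664
Selection 2: 664 + 308 = 972
Selection 3: 972 + 308 = 1280
Selection 4: 1280 + 308 = 1588
Selection 5: 1588 + 308 = 1896 → 1896 − 1686 = 210
Selection 6: 210 + 308 = 518
Selection 7: 518 + 308 = 826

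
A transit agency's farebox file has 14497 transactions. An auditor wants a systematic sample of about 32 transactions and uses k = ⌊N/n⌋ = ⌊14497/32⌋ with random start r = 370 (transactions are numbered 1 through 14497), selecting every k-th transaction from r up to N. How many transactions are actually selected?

32

k = ⌊14497/32⌋ = 453
Achieved size = ⌊(14497 − 370)/453⌋ + 1 = ⌊14127/453⌋ + 1 = 31 + 1 = 32
(last selection: 370 + 31×453 = 14413 ≤ 14497; next would be 14866 > 14497)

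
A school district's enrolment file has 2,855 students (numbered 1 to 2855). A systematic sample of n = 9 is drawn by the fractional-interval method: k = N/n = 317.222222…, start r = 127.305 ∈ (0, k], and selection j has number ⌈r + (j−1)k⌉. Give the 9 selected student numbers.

128, 445, 762, 1079, 1397, 1714, 2031, 2348, 2666

j=1: r + 0k = 127.305 → ⌈·⌉ = 128
j=2: r + 1k = 444.527222… → ⌈·⌉ = 445
j=3: r + 2k = 761.749444… → ⌈·⌉ = 762
j=4: r + 3k = 1078.971666… → ⌈·⌉ = 1079
j=5: r + 4k = 1396.193888… → ⌈·⌉ = 1397
j=6: r + 5k = 1713.416111… → ⌈·⌉ = 1714
j=7: r + 6k = 2030.638333… → ⌈·⌉ = 2031
j=8: r + 7k = 2347.860555… → ⌈·⌉ = 2348
j=9: r + 8k = 2665.082777… → ⌈·⌉ = 2666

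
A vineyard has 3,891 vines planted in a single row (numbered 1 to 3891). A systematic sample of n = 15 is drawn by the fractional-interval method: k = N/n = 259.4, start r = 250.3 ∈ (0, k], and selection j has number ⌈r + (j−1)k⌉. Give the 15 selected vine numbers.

j=1: r + 0k = 250.3 → ⌈·⌉ = 251
j=2: r + 1k = 509.7 → ⌈·⌉ = 510
j=3: r + 2k = 769.1 → ⌈·⌉ = 770
j=4: r + 3k = 1028.5 → ⌈·⌉ = 1029
j=5: r + 4k = 1287.9 → ⌈·⌉ = 1288
j=6: r + 5k = 1547.3 → ⌈·⌉ = 1548
j=7: r + 6k = 1806.7 → ⌈·⌉ = 1807
j=8: r + 7k = 2066.1 → ⌈·⌉ = 2067
j=9: r + 8k = 2325.5 → ⌈·⌉ = 2326
j=10: r + 9k = 2584.9 → ⌈·⌉ = 2585
j=11: r + 10k = 2844.3 → ⌈·⌉ = 2845
j=12: r + 11k = 3103.7 → ⌈·⌉ = 3104
j=13: r + 12k = 3363.1 → ⌈·⌉ = 3364
j=14: r + 13k = 3622.5 → ⌈·⌉ = 3623
j=15: r + 14k = 3881.9 → ⌈·⌉ = 3882

251, 510, 770, 1029, 1288, 1548, 1807, 2067, 2326, 2585, 2845, 3104, 3364, 3623, 3882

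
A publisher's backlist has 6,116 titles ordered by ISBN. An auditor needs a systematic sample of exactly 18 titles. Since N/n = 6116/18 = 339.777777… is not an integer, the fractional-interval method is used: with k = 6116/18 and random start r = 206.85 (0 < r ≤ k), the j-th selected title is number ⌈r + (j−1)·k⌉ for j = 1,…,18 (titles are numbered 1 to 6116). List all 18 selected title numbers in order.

207, 547, 887, 1227, 1566, 1906, 2246, 2586, 2926, 3265, 3605, 3945, 4285, 4624, 4964, 5304, 5644, 5984

j=1: r + 0k = 206.85 → ⌈·⌉ = 207
j=2: r + 1k = 546.627777… → ⌈·⌉ = 547
j=3: r + 2k = 886.405555… → ⌈·⌉ = 887
j=4: r + 3k = 1226.183333… → ⌈·⌉ = 1227
j=5: r + 4k = 1565.961111… → ⌈·⌉ = 1566
j=6: r + 5k = 1905.738888… → ⌈·⌉ = 1906
j=7: r + 6k = 2245.516666… → ⌈·⌉ = 2246
j=8: r + 7k = 2585.294444… → ⌈·⌉ = 2586
j=9: r + 8k = 2925.072222… → ⌈·⌉ = 2926
j=10: r + 9k = 3264.85 → ⌈·⌉ = 3265
j=11: r + 10k = 3604.627777… → ⌈·⌉ = 3605
j=12: r + 11k = 3944.405555… → ⌈·⌉ = 3945
j=13: r + 12k = 4284.183333… → ⌈·⌉ = 4285
j=14: r + 13k = 4623.961111… → ⌈·⌉ = 4624
j=15: r + 14k = 4963.738888… → ⌈·⌉ = 4964
j=16: r + 15k = 5303.516666… → ⌈·⌉ = 5304
j=17: r + 16k = 5643.294444… → ⌈·⌉ = 5644
j=18: r + 17k = 5983.072222… → ⌈·⌉ = 5984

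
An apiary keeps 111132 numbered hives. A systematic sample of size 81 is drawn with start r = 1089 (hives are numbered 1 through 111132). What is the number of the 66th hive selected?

90269

k = 111132/81 = 1372
66th selection = r + (66−1)·k = 1089 + 65×1372 = 1089 + 89180 = 90269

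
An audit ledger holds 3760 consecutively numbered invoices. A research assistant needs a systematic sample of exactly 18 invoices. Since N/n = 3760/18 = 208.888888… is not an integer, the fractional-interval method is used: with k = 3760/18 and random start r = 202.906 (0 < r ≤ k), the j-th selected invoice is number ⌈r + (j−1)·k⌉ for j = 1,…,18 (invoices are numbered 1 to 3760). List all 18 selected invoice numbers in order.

j=1: r + 0k = 202.906 → ⌈·⌉ = 203
j=2: r + 1k = 411.794888… → ⌈·⌉ = 412
j=3: r + 2k = 620.683777… → ⌈·⌉ = 621
j=4: r + 3k = 829.572666… → ⌈·⌉ = 830
j=5: r + 4k = 1038.461555… → ⌈·⌉ = 1039
j=6: r + 5k = 1247.350444… → ⌈·⌉ = 1248
j=7: r + 6k = 1456.239333… → ⌈·⌉ = 1457
j=8: r + 7k = 1665.128222… → ⌈·⌉ = 1666
j=9: r + 8k = 1874.017111… → ⌈·⌉ = 1875
j=10: r + 9k = 2082.906 → ⌈·⌉ = 2083
j=11: r + 10k = 2291.794888… → ⌈·⌉ = 2292
j=12: r + 11k = 2500.683777… → ⌈·⌉ = 2501
j=13: r + 12k = 2709.572666… → ⌈·⌉ = 2710
j=14: r + 13k = 2918.461555… → ⌈·⌉ = 2919
j=15: r + 14k = 3127.350444… → ⌈·⌉ = 3128
j=16: r + 15k = 3336.239333… → ⌈·⌉ = 3337
j=17: r + 16k = 3545.128222… → ⌈·⌉ = 3546
j=18: r + 17k = 3754.017111… → ⌈·⌉ = 3755

203, 412, 621, 830, 1039, 1248, 1457, 1666, 1875, 2083, 2292, 2501, 2710, 2919, 3128, 3337, 3546, 3755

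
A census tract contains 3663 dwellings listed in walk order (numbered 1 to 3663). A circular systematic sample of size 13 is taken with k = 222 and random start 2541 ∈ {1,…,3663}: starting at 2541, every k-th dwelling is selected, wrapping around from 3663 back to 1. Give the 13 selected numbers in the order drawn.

2541, 2763, 2985, 3207, 3429, 3651, 210, 432, 654, 876, 1098, 1320, 1542

Selection 1: 2541
Selection 2: 2541 + 222 = 2763
Selection 3: 2763 + 222 = 2985
Selection 4: 2985 + 222 = 3207
Selection 5: 3207 + 222 = 3429
Selection 6: 3429 + 222 = 3651
Selection 7: 3651 + 222 = 3873 → 3873 − 3663 = 210
Selection 8: 210 + 222 = 432
Selection 9: 432 + 222 = 654
Selection 10: 654 + 222 = 876
Selection 11: 876 + 222 = 1098
Selection 12: 1098 + 222 = 1320
Selection 13: 1320 + 222 = 1542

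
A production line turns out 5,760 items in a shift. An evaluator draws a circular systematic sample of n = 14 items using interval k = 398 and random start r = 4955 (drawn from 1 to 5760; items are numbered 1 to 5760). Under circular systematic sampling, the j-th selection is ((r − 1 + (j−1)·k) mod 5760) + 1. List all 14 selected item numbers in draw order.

Selection 1: 4955
Selection 2: 4955 + 398 = 5353
Selection 3: 5353 + 398 = 5751
Selection 4: 5751 + 398 = 6149 → 6149 − 5760 = 389
Selection 5: 389 + 398 = 787
Selection 6: 787 + 398 = 1185
Selection 7: 1185 + 398 = 1583
Selection 8: 1583 + 398 = 1981
Selection 9: 1981 + 398 = 2379
Selection 10: 2379 + 398 = 2777
Selection 11: 2777 + 398 = 3175
Selection 12: 3175 + 398 = 3573
Selection 13: 3573 + 398 = 3971
Selection 14: 3971 + 398 = 4369

4955, 5353, 5751, 389, 787, 1185, 1583, 1981, 2379, 2777, 3175, 3573, 3971, 4369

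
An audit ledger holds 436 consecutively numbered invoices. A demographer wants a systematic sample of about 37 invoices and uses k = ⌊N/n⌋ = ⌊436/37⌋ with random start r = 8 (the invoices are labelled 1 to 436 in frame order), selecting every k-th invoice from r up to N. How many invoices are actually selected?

k = ⌊436/37⌋ = 11
Achieved size = ⌊(436 − 8)/11⌋ + 1 = ⌊428/11⌋ + 1 = 38 + 1 = 39
(last selection: 8 + 38×11 = 426 ≤ 436; next would be 437 > 436)

39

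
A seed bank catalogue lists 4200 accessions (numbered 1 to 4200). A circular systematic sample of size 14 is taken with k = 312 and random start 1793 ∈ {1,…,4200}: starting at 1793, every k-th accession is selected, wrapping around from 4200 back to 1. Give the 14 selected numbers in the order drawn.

1793, 2105, 2417, 2729, 3041, 3353, 3665, 3977, 89, 401, 713, 1025, 1337, 1649

Selection 1: 1793
Selection 2: 1793 + 312 = 2105
Selection 3: 2105 + 312 = 2417
Selection 4: 2417 + 312 = 2729
Selection 5: 2729 + 312 = 3041
Selection 6: 3041 + 312 = 3353
Selection 7: 3353 + 312 = 3665
Selection 8: 3665 + 312 = 3977
Selection 9: 3977 + 312 = 4289 → 4289 − 4200 = 89
Selection 10: 89 + 312 = 401
Selection 11: 401 + 312 = 713
Selection 12: 713 + 312 = 1025
Selection 13: 1025 + 312 = 1337
Selection 14: 1337 + 312 = 1649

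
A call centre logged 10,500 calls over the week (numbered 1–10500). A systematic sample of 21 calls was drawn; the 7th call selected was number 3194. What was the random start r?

k = 10500/21 = 500
r = 3194 − (7−1)×500 = 3194 − 3000 = 194

194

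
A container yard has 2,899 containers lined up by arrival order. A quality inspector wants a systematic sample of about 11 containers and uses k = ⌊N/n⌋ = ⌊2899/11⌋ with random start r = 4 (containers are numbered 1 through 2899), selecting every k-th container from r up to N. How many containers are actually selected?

k = ⌊2899/11⌋ = 263
Achieved size = ⌊(2899 − 4)/263⌋ + 1 = ⌊2895/263⌋ + 1 = 11 + 1 = 12
(last selection: 4 + 11×263 = 2897 ≤ 2899; next would be 3160 > 2899)

12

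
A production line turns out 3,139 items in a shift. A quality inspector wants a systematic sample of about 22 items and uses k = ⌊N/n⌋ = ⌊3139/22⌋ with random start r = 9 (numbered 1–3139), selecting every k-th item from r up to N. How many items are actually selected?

k = ⌊3139/22⌋ = 142
Achieved size = ⌊(3139 − 9)/142⌋ + 1 = ⌊3130/142⌋ + 1 = 22 + 1 = 23
(last selection: 9 + 22×142 = 3133 ≤ 3139; next would be 3275 > 3139)

23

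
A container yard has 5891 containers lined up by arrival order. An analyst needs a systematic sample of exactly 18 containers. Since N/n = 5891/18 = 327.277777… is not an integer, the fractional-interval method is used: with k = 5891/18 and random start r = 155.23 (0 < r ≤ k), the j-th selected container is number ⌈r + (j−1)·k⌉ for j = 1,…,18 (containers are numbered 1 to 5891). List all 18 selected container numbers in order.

156, 483, 810, 1138, 1465, 1792, 2119, 2447, 2774, 3101, 3429, 3756, 4083, 4410, 4738, 5065, 5392, 5719

j=1: r + 0k = 155.23 → ⌈·⌉ = 156
j=2: r + 1k = 482.507777… → ⌈·⌉ = 483
j=3: r + 2k = 809.785555… → ⌈·⌉ = 810
j=4: r + 3k = 1137.063333… → ⌈·⌉ = 1138
j=5: r + 4k = 1464.341111… → ⌈·⌉ = 1465
j=6: r + 5k = 1791.618888… → ⌈·⌉ = 1792
j=7: r + 6k = 2118.896666… → ⌈·⌉ = 2119
j=8: r + 7k = 2446.174444… → ⌈·⌉ = 2447
j=9: r + 8k = 2773.452222… → ⌈·⌉ = 2774
j=10: r + 9k = 3100.73 → ⌈·⌉ = 3101
j=11: r + 10k = 3428.007777… → ⌈·⌉ = 3429
j=12: r + 11k = 3755.285555… → ⌈·⌉ = 3756
j=13: r + 12k = 4082.563333… → ⌈·⌉ = 4083
j=14: r + 13k = 4409.841111… → ⌈·⌉ = 4410
j=15: r + 14k = 4737.118888… → ⌈·⌉ = 4738
j=16: r + 15k = 5064.396666… → ⌈·⌉ = 5065
j=17: r + 16k = 5391.674444… → ⌈·⌉ = 5392
j=18: r + 17k = 5718.952222… → ⌈·⌉ = 5719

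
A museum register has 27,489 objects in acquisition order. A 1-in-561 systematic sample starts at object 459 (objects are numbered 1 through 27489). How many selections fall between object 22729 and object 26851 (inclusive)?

k = 561
First selection ≥ 22729: 459 + ⌈(22729−459)/561⌉·561 = 459 + 40×561 = 22899
Last selection ≤ 26851: 459 + ⌊(26851−459)/561⌋·561 = 459 + 47×561 = 26826
Count = 47 − 40 + 1 = 8

8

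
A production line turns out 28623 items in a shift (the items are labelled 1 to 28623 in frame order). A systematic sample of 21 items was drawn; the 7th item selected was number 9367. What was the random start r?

k = 28623/21 = 1363
r = 9367 − (7−1)×1363 = 9367 − 8178 = 1189

1189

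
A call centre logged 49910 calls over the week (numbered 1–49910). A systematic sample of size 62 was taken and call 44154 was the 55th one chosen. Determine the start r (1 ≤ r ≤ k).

k = 49910/62 = 805
r = 44154 − (55−1)×805 = 44154 − 43470 = 684

684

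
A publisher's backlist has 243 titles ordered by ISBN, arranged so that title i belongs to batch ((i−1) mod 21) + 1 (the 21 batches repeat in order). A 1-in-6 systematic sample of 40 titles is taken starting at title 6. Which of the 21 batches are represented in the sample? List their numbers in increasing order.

3, 6, 9, 12, 15, 18, 21

Consecutive selections differ by k = 6, so their batch numbers differ by 6 mod 21 = 6.
gcd(6, 21) = 3, so the sample visits 21/3 = 7 distinct residues mod 21.
Start 6 is batch 6; the batches hit are 3, 6, 9, 12, 15, 18, 21.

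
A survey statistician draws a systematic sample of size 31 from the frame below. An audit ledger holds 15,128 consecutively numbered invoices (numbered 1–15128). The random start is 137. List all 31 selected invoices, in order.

k = N/n = 15128/31 = 488
invoice 1: 137
invoice 2: 137 + 488 = 625
invoice 3: 625 + 488 = 1113
invoice 4: 1113 + 488 = 1601
invoice 5: 1601 + 488 = 2089
invoice 6: 2089 + 488 = 2577
invoice 7: 2577 + 488 = 3065
invoice 8: 3065 + 488 = 3553
invoice 9: 3553 + 488 = 4041
invoice 10: 4041 + 488 = 4529
invoice 11: 4529 + 488 = 5017
invoice 12: 5017 + 488 = 5505
invoice 13: 5505 + 488 = 5993
invoice 14: 5993 + 488 = 6481
invoice 15: 6481 + 488 = 6969
invoice 16: 6969 + 488 = 7457
invoice 17: 7457 + 488 = 7945
invoice 18: 7945 + 488 = 8433
invoice 19: 8433 + 488 = 8921
invoice 20: 8921 + 488 = 9409
invoice 21: 9409 + 488 = 9897
invoice 22: 9897 + 488 = 10385
invoice 23: 10385 + 488 = 10873
invoice 24: 10873 + 488 = 11361
invoice 25: 11361 + 488 = 11849
invoice 26: 11849 + 488 = 12337
invoice 27: 12337 + 488 = 12825
invoice 28: 12825 + 488 = 13313
invoice 29: 13313 + 488 = 13801
invoice 30: 13801 + 488 = 14289
invoice 31: 14289 + 488 = 14777

137, 625, 1113, 1601, 2089, 2577, 3065, 3553, 4041, 4529, 5017, 5505, 5993, 6481, 6969, 7457, 7945, 8433, 8921, 9409, 9897, 10385, 10873, 11361, 11849, 12337, 12825, 13313, 13801, 14289, 14777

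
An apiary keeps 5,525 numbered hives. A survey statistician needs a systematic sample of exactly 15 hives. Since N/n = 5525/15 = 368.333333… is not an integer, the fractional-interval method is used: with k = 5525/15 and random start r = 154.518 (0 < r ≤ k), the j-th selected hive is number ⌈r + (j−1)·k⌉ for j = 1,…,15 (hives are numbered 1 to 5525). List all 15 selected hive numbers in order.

155, 523, 892, 1260, 1628, 1997, 2365, 2733, 3102, 3470, 3838, 4207, 4575, 4943, 5312

j=1: r + 0k = 154.518 → ⌈·⌉ = 155
j=2: r + 1k = 522.851333… → ⌈·⌉ = 523
j=3: r + 2k = 891.184666… → ⌈·⌉ = 892
j=4: r + 3k = 1259.518 → ⌈·⌉ = 1260
j=5: r + 4k = 1627.851333… → ⌈·⌉ = 1628
j=6: r + 5k = 1996.184666… → ⌈·⌉ = 1997
j=7: r + 6k = 2364.518 → ⌈·⌉ = 2365
j=8: r + 7k = 2732.851333… → ⌈·⌉ = 2733
j=9: r + 8k = 3101.184666… → ⌈·⌉ = 3102
j=10: r + 9k = 3469.518 → ⌈·⌉ = 3470
j=11: r + 10k = 3837.851333… → ⌈·⌉ = 3838
j=12: r + 11k = 4206.184666… → ⌈·⌉ = 4207
j=13: r + 12k = 4574.518 → ⌈·⌉ = 4575
j=14: r + 13k = 4942.851333… → ⌈·⌉ = 4943
j=15: r + 14k = 5311.184666… → ⌈·⌉ = 5312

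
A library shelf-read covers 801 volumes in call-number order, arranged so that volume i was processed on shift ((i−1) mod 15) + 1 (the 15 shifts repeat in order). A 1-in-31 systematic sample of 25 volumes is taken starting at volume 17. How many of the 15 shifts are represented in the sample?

15

Consecutive selections differ by k = 31, so their shift numbers differ by 31 mod 15 = 1.
gcd(31, 15) = 1, so the sample visits 15/1 = 15 distinct residues mod 15.
Start 17 is shift 2; the shifts hit are 1, 2, 3, 4, 5, 6, 7, 8, 9, 10, 11, 12, 13, 14, 15.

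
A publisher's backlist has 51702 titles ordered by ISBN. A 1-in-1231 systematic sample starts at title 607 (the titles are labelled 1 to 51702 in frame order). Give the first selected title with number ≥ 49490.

49847

k = 1231
Steps past start: ⌈(49490 − 607)/1231⌉ = ⌈48883/1231⌉ = 40
Selected title: 607 + 40×1231 = 49847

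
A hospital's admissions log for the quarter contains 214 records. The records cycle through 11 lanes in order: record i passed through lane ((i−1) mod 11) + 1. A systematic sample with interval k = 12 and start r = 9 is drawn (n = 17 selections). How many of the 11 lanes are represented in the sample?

11

Consecutive selections differ by k = 12, so their lane numbers differ by 12 mod 11 = 1.
gcd(12, 11) = 1, so the sample visits 11/1 = 11 distinct residues mod 11.
Start 9 is lane 9; the lanes hit are 1, 2, 3, 4, 5, 6, 7, 8, 9, 10, 11.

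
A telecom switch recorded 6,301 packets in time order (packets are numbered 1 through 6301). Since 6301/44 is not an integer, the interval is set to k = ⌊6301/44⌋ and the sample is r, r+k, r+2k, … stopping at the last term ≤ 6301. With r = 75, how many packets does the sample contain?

44

k = ⌊6301/44⌋ = 143
Achieved size = ⌊(6301 − 75)/143⌋ + 1 = ⌊6226/143⌋ + 1 = 43 + 1 = 44
(last selection: 75 + 43×143 = 6224 ≤ 6301; next would be 6367 > 6301)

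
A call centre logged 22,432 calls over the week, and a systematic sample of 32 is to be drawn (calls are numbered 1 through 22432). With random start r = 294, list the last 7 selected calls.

17819, 18520, 19221, 19922, 20623, 21324, 22025

k = N/n = 22432/32 = 701
26th selection = 294 + 25×701 = 17819
27th: 17819 + 701 = 18520
28th: 18520 + 701 = 19221
29th: 19221 + 701 = 19922
30th: 19922 + 701 = 20623
31st: 20623 + 701 = 21324
32nd: 21324 + 701 = 22025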